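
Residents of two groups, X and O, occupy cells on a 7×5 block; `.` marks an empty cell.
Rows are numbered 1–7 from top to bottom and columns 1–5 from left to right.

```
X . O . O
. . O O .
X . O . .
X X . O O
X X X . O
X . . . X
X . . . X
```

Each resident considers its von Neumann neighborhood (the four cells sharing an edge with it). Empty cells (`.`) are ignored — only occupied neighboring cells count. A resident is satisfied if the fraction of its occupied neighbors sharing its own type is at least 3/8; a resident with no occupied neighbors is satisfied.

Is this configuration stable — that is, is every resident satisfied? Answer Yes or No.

Yes

Row 1: (1,1)X 0/0 ok · (1,3)O 1/1 ok · (1,5)O 0/0 ok
Row 2: (2,3)O 3/3 ok · (2,4)O 1/1 ok
Row 3: (3,1)X 1/1 ok · (3,3)O 1/1 ok
Row 4: (4,1)X 3/3 ok · (4,2)X 2/2 ok · (4,4)O 1/1 ok · (4,5)O 2/2 ok
Row 5: (5,1)X 3/3 ok · (5,2)X 3/3 ok · (5,3)X 1/1 ok · (5,5)O 1/2 ok
Row 6: (6,1)X 2/2 ok · (6,5)X 1/2 ok
Row 7: (7,1)X 1/1 ok · (7,5)X 1/1 ok
All meet the threshold, so the configuration is stable.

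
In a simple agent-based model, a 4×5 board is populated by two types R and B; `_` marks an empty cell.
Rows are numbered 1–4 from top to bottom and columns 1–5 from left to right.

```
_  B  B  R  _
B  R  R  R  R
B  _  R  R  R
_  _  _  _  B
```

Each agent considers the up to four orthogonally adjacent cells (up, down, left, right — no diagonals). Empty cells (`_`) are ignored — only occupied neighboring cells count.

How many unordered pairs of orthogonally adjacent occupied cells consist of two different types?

5

Scan each occupied cell's neighbors to the right and below so each pair is counted once.
Row 1: B(1,2)–B(1,3)= B(1,2)–R(2,2)≠ B(1,3)–R(1,4)≠ B(1,3)–R(2,3)≠ R(1,4)–R(2,4)=  → 3/5 unlike.
Row 2: B(2,1)–R(2,2)≠ B(2,1)–B(3,1)= R(2,2)–R(2,3)= R(2,3)–R(2,4)= R(2,3)–R(3,3)= R(2,4)–R(2,5)= R(2,4)–R(3,4)= R(2,5)–R(3,5)=  → 1/8 unlike.
Row 3: R(3,3)–R(3,4)= R(3,4)–R(3,5)= R(3,5)–B(4,5)≠  → 1/3 unlike.
Total adjacent occupied pairs: 16; unlike-type pairs: 5.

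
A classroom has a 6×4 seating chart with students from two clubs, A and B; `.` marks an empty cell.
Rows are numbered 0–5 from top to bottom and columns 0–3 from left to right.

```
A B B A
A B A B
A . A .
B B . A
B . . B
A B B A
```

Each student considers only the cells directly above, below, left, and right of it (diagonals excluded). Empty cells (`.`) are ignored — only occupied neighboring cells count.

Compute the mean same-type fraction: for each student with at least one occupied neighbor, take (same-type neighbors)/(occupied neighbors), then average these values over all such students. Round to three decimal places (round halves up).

0.390

(0,0)A 1/2
(0,1)B 2/3
(0,2)B 1/3
(0,3)A 0/2
(1,0)A 2/3
(1,1)B 1/3
(1,2)A 1/4
(1,3)B 0/2
(2,0)A 1/2
(2,2)A 1/1
(3,0)B 2/3
(3,1)B 1/1
(3,3)A 0/1
(4,0)B 1/2
(4,3)B 0/2
(5,0)A 0/2
(5,1)B 1/2
(5,2)B 1/2
(5,3)A 0/2
Sum over 19 students: 1/2 + 2/3 + 1/3 + 0/2 + 2/3 + 1/3 + 1/4 + 0/2 + 1/2 + 1/1 + 2/3 + 1/1 + 0/1 + 1/2 + 0/2 + 0/2 + 1/2 + 1/2 + 0/2 = 89/12; mean = 89/12 ÷ 19 = 89/228 = 0.390350… → 0.390.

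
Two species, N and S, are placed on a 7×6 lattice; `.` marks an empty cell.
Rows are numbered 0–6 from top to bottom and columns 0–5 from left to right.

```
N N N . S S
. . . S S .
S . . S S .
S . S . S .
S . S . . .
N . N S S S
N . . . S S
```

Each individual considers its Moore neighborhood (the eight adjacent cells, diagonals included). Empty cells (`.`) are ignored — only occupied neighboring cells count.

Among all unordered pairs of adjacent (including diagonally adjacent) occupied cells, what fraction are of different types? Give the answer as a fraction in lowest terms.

Scan each occupied cell's neighbors to the right and below (and the two forward diagonals) so each pair is counted once.
From row 0: 1 unlike of 7 pairs (running 1/7).
From row 1: 0 unlike of 5 pairs (running 1/12).
From row 2: 0 unlike of 5 pairs (running 1/17).
From row 3: 0 unlike of 2 pairs (running 1/19).
From row 4: 2 unlike of 3 pairs (running 3/22).
From row 5: 1 unlike of 9 pairs (running 4/31).
From row 6: 0 unlike of 1 pairs (running 4/32).
Total adjacent occupied pairs: 32; unlike-type pairs: 4.
4/32 reduces to 1/8.

1/8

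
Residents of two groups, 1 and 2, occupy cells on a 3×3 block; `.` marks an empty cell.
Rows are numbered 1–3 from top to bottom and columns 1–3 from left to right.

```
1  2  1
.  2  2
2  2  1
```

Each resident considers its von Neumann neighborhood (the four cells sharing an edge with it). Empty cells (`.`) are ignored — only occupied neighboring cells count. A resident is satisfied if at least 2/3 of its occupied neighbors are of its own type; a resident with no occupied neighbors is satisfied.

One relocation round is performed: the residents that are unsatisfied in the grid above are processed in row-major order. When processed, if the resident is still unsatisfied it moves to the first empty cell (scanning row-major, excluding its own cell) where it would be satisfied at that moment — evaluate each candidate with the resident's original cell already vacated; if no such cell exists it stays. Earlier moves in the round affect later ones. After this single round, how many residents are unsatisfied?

Initially unsatisfied (in order): (1,1), (1,2), (1,3), (2,3), (3,3).
  (1,1): no empty cell satisfies it; stays.
  (1,2) → (2,1).
  (1,3): no empty cell satisfies it; stays.
  (2,3): no empty cell satisfies it; stays.
  (3,3) → (1,2).
Resulting grid:
1 1 1
2 2 2
2 2 .
Unsatisfied now: (1,1), (1,3), (2,3).

3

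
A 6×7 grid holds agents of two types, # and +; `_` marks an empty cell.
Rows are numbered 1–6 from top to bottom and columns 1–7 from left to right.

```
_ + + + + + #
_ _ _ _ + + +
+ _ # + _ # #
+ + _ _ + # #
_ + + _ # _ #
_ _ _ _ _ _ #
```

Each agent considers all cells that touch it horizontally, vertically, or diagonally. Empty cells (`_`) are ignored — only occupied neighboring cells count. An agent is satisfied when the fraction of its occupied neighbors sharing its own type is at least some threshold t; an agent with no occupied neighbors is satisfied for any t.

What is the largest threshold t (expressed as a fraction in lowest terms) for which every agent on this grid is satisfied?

Row 1: (1,2)+ 1/1 · (1,3)+ 2/2 · (1,4)+ 3/3 · (1,5)+ 4/4 · (1,6)+ 4/5 · (1,7)# 0/3
Row 2: (2,5)+ 5/6 · (2,6)+ 4/7 · (2,7)+ 2/5
Row 3: (3,1)+ 2/2 · (3,3)# 0/2 · (3,4)+ 2/3 · (3,6)# 3/7 · (3,7)# 3/5
Row 4: (4,1)+ 3/3 · (4,2)+ 4/5 · (4,5)+ 1/4 · (4,6)# 5/6 · (4,7)# 4/4
Row 5: (5,2)+ 3/3 · (5,3)+ 2/2 · (5,5)# 1/2 · (5,7)# 3/3
Row 6: (6,7)# 1/1
The smallest same-type fraction is 0/3 at (1,7), which reduces to 0/1. Any threshold above that leaves this agent unsatisfied.

0/1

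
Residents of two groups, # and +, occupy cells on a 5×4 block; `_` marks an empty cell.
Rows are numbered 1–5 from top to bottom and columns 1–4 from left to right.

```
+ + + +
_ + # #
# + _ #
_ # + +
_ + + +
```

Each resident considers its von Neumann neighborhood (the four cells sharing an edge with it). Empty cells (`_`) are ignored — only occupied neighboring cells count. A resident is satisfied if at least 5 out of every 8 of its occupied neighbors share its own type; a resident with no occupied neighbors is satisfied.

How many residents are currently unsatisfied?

(1,1)+ 1/1 ✓
(1,2)+ 3/3 ✓
(1,3)+ 2/3 ✓
(1,4)+ 1/2 ✗
(2,2)+ 2/3 ✓
(2,3)# 1/3 ✗
(2,4)# 2/3 ✓
(3,1)# 0/1 ✗
(3,2)+ 1/3 ✗
(3,4)# 1/2 ✗
(4,2)# 0/3 ✗
(4,3)+ 2/3 ✓
(4,4)+ 2/3 ✓
(5,2)+ 1/2 ✗
(5,3)+ 3/3 ✓
(5,4)+ 2/2 ✓
Unsatisfied: (1,4), (2,3), (3,1), (3,2), (3,4), (4,2), (5,2) — 7 in total.

7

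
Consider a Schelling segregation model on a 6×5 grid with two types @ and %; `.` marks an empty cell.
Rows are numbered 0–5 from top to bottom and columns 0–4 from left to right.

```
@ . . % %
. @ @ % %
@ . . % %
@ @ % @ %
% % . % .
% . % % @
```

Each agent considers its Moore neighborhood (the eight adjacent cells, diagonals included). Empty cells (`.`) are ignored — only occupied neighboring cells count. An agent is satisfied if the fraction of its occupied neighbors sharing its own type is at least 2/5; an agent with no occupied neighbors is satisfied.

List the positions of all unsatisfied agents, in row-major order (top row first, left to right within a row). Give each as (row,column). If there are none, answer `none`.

(0,0)@ 1/1 satisfied
(0,3)% 3/4 satisfied
(0,4)% 3/3 satisfied
(1,1)@ 3/3 satisfied
(1,2)@ 1/4 not
(1,3)% 5/6 satisfied
(1,4)% 5/5 satisfied
(2,0)@ 3/3 satisfied
(2,3)% 5/7 satisfied
(2,4)% 4/5 satisfied
(3,0)@ 2/4 satisfied
(3,1)@ 2/5 satisfied
(3,2)% 3/5 satisfied
(3,3)@ 0/5 not
(3,4)% 3/4 satisfied
(4,0)% 2/4 satisfied
(4,1)% 4/6 satisfied
(4,3)% 4/6 satisfied
(5,0)% 2/2 satisfied
(5,2)% 3/3 satisfied
(5,3)% 2/3 satisfied
(5,4)@ 0/2 not

(1,2), (3,3), (5,4)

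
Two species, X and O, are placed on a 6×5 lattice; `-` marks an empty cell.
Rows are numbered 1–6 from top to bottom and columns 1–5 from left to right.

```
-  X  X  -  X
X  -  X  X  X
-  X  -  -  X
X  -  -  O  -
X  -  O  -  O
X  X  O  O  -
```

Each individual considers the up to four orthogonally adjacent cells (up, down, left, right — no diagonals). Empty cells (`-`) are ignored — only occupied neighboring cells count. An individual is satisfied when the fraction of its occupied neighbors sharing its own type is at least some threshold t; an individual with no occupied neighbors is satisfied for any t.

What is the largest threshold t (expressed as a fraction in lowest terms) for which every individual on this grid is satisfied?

(1,2)X 1/1
(1,3)X 2/2
(1,5)X 1/1
(2,1)X — no occupied neighbors
(2,3)X 2/2
(2,4)X 2/2
(2,5)X 3/3
(3,2)X — no occupied neighbors
(3,5)X 1/1
(4,1)X 1/1
(4,4)O — no occupied neighbors
(5,1)X 2/2
(5,3)O 1/1
(5,5)O — no occupied neighbors
(6,1)X 2/2
(6,2)X 1/2
(6,3)O 2/3
(6,4)O 1/1
The smallest same-type fraction is 1/2 at (6,2), which reduces to 1/2. Any threshold above that leaves this individual unsatisfied.

1/2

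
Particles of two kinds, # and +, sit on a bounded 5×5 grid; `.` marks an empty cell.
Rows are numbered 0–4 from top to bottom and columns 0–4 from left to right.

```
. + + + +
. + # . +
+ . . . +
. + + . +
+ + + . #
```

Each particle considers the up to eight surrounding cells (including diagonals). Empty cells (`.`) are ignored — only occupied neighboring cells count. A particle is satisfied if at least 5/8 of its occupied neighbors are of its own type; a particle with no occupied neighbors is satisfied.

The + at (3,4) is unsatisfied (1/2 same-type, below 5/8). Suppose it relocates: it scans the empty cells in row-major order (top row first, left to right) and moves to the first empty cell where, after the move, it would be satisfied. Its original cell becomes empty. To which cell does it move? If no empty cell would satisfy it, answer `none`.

Vacating (3,4). Empty cells in order:
  (0,0): 2/2 same-type → satisfied — stop here.

(0,0)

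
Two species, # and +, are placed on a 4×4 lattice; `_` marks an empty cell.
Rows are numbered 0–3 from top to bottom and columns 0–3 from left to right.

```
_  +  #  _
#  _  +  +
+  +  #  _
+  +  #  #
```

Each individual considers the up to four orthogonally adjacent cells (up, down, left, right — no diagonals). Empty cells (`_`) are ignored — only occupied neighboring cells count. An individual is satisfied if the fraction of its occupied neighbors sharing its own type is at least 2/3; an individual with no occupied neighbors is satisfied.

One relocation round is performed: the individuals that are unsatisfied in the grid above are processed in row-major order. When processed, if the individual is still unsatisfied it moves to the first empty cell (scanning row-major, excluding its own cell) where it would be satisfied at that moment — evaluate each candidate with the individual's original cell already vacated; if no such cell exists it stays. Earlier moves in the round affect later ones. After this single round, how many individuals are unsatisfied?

2

Initially unsatisfied (in order): (0,1), (0,2), (1,0), (1,2), (2,2).
  (0,1) → (1,1).
  (0,2) → (0,0).
  (1,0) → (2,3).
  (1,2): now satisfied by earlier moves; stays.
  (2,2): no empty cell satisfies it; stays.
Resulting grid:
# _ _ _
_ + + +
+ + # #
+ + # #
Unsatisfied now: (1,3), (2,2).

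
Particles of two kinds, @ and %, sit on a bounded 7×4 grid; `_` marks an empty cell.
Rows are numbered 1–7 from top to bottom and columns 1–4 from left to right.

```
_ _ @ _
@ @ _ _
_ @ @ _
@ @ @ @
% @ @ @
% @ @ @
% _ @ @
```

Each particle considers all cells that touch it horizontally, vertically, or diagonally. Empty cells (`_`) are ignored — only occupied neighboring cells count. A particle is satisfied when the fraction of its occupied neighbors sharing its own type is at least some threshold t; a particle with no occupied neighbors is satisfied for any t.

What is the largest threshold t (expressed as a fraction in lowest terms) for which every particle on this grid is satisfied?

Row 1: (1,3)@ 1/1
Row 2: (2,1)@ 2/2 · (2,2)@ 4/4
Row 3: (3,2)@ 6/6 · (3,3)@ 5/5
Row 4: (4,1)@ 3/4 · (4,2)@ 6/7 · (4,3)@ 7/7 · (4,4)@ 4/4
Row 5: (5,1)% 1/5 · (5,2)@ 6/8 · (5,3)@ 8/8 · (5,4)@ 5/5
Row 6: (6,1)% 2/4 · (6,2)@ 4/7 · (6,3)@ 7/7 · (6,4)@ 5/5
Row 7: (7,1)% 1/2 · (7,3)@ 4/4 · (7,4)@ 3/3
The smallest same-type fraction is 1/5 at (5,1), which reduces to 1/5. Any threshold above that leaves this particle unsatisfied.

1/5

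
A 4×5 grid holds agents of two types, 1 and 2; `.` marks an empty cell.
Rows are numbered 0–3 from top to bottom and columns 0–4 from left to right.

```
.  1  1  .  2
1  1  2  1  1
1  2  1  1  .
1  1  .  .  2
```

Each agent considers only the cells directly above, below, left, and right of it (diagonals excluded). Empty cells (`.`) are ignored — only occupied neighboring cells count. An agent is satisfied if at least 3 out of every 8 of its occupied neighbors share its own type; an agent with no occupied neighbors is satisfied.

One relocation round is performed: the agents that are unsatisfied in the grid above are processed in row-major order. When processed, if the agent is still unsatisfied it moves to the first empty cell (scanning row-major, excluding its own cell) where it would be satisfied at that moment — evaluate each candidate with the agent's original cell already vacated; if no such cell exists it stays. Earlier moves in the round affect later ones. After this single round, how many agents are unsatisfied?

2

Initially unsatisfied (in order): (0,4), (1,2), (2,1), (2,2).
  (0,4) → (3,3).
  (1,2): no empty cell satisfies it; stays.
  (2,1): no empty cell satisfies it; stays.
  (2,2) → (0,0).
Resulting grid:
1 1 1 . .
1 1 2 1 1
1 2 . 1 .
1 1 . 2 2
Unsatisfied now: (1,2), (2,1).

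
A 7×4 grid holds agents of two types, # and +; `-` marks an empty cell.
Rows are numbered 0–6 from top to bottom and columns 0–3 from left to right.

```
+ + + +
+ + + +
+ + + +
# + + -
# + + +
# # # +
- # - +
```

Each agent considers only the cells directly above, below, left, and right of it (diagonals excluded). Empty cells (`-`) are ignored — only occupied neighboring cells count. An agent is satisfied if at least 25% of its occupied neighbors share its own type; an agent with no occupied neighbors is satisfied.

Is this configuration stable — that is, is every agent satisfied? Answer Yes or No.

Row 0: (0,0)+ 2/2 satisfied · (0,1)+ 3/3 satisfied · (0,2)+ 3/3 satisfied · (0,3)+ 2/2 satisfied
Row 1: (1,0)+ 3/3 satisfied · (1,1)+ 4/4 satisfied · (1,2)+ 4/4 satisfied · (1,3)+ 3/3 satisfied
Row 2: (2,0)+ 2/3 satisfied · (2,1)+ 4/4 satisfied · (2,2)+ 4/4 satisfied · (2,3)+ 2/2 satisfied
Row 3: (3,0)# 1/3 satisfied · (3,1)+ 3/4 satisfied · (3,2)+ 3/3 satisfied
Row 4: (4,0)# 2/3 satisfied · (4,1)+ 2/4 satisfied · (4,2)+ 3/4 satisfied · (4,3)+ 2/2 satisfied
Row 5: (5,0)# 2/2 satisfied · (5,1)# 3/4 satisfied · (5,2)# 1/3 satisfied · (5,3)+ 2/3 satisfied
Row 6: (6,1)# 1/1 satisfied · (6,3)+ 1/1 satisfied
All meet the threshold, so the configuration is stable.

Yes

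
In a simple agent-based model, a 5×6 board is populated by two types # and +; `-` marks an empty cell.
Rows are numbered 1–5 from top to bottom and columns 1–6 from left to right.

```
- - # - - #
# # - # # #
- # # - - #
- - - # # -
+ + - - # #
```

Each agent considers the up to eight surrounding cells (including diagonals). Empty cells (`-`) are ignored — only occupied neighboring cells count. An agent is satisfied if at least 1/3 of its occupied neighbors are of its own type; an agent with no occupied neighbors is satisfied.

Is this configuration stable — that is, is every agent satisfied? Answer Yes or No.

(1,3)# 2/2 satisfied
(1,6)# 2/2 satisfied
(2,1)# 2/2 satisfied
(2,2)# 4/4 satisfied
(2,4)# 3/3 satisfied
(2,5)# 4/4 satisfied
(2,6)# 3/3 satisfied
(3,2)# 3/3 satisfied
(3,3)# 4/4 satisfied
(3,6)# 3/3 satisfied
(4,4)# 3/3 satisfied
(4,5)# 4/4 satisfied
(5,1)+ 1/1 satisfied
(5,2)+ 1/1 satisfied
(5,5)# 3/3 satisfied
(5,6)# 2/2 satisfied
All meet the threshold, so the configuration is stable.

Yes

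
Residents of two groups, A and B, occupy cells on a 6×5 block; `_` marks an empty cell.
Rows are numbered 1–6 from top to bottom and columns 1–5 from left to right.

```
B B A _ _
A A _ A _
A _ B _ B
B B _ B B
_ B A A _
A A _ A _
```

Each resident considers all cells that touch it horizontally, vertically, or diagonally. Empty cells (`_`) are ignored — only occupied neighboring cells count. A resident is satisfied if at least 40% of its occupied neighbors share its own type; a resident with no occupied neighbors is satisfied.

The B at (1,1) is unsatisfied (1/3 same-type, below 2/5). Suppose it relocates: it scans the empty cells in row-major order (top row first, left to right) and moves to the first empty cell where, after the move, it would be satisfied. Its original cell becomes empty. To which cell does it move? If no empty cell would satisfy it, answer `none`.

(2,3)

Vacating (1,1). Empty cells in order:
  (1,4): 0/2 same-type → still unsatisfied.
  (1,5): 0/1 same-type → still unsatisfied.
  (2,3): 2/5 same-type → satisfied — stop here.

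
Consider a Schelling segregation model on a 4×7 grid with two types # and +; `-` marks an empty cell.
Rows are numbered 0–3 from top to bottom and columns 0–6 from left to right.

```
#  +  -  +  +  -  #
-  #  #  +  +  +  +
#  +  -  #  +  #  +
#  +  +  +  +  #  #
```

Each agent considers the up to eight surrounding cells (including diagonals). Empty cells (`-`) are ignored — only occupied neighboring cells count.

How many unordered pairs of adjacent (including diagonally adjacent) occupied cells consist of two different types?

29

Scan each occupied cell's neighbors to the right and below (and the two forward diagonals) so each pair is counted once.
From row 0: 6 unlike of 13 pairs (running 6/13).
From row 1: 8 unlike of 19 pairs (running 14/32).
From row 2: 13 unlike of 20 pairs (running 27/52).
From row 3: 2 unlike of 6 pairs (running 29/58).
Total adjacent occupied pairs: 58; unlike-type pairs: 29.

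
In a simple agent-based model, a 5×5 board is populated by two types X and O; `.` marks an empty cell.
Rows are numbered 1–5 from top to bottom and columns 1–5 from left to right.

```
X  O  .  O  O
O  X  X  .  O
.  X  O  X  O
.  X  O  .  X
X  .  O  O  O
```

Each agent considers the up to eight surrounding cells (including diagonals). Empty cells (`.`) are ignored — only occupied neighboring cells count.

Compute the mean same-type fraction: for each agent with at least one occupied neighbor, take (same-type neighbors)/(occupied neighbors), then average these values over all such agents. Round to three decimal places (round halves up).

0.508

Row 1: (1,1)X 1/3 · (1,2)O 1/4 · (1,4)O 2/3 · (1,5)O 2/2
Row 2: (2,1)O 1/4 · (2,2)X 3/6 · (2,3)X 3/6 · (2,5)O 3/4
Row 3: (3,2)X 3/6 · (3,3)O 1/6 · (3,4)X 2/6 · (3,5)O 1/3
Row 4: (4,2)X 2/5 · (4,3)O 3/6 · (4,5)X 1/4
Row 5: (5,1)X 1/1 · (5,3)O 2/3 · (5,4)O 3/4 · (5,5)O 1/2
Sum over 19 agents: 1/3 + 1/4 + 2/3 + 2/2 + 1/4 + 3/6 + 3/6 + 3/4 + 3/6 + 1/6 + 2/6 + 1/3 + 2/5 + 3/6 + 1/4 + 1/1 + 2/3 + 3/4 + 1/2 = 193/20; mean = 193/20 ÷ 19 = 193/380 = 0.507894… → 0.508.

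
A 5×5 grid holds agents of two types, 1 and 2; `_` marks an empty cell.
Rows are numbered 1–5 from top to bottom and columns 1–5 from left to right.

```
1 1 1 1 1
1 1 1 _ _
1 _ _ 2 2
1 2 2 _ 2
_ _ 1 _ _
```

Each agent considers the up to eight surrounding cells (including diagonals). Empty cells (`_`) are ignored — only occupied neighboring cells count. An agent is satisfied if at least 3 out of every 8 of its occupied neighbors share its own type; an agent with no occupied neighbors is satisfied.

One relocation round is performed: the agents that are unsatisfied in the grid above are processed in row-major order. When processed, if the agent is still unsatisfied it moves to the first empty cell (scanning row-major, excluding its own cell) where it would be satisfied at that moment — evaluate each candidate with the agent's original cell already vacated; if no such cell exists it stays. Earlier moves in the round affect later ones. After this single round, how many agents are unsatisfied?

Initially unsatisfied (in order): (4,2), (5,3).
  (4,2) → (2,5).
  (5,3) → (2,4).
Resulting grid:
1 1 1 1 1
1 1 1 1 2
1 _ _ 2 2
1 _ 2 _ 2
_ _ _ _ _
All satisfied now.

0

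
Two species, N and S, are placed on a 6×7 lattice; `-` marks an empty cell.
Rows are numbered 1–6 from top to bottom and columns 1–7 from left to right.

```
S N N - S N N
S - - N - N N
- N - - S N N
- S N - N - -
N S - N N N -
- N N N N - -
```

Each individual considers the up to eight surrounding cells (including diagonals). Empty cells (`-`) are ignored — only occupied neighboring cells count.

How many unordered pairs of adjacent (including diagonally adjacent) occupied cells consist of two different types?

Scan each occupied cell's neighbors to the right and below (and the two forward diagonals) so each pair is counted once.
From row 1: 5 unlike of 13 pairs (running 5/13).
From row 2: 3 unlike of 8 pairs (running 8/21).
From row 3: 3 unlike of 6 pairs (running 11/27).
From row 4: 3 unlike of 8 pairs (running 14/35).
From row 5: 3 unlike of 12 pairs (running 17/47).
From row 6: 0 unlike of 3 pairs (running 17/50).
Total adjacent occupied pairs: 50; unlike-type pairs: 17.

17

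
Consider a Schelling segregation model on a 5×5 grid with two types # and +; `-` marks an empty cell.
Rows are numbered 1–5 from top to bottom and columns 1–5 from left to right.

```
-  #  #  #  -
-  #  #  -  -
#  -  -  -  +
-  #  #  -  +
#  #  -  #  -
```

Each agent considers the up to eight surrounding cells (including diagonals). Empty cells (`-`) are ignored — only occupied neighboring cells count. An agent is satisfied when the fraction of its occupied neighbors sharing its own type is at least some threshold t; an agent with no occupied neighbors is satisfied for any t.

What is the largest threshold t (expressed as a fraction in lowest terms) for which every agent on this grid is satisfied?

(1,2)# 3/3
(1,3)# 4/4
(1,4)# 2/2
(2,2)# 4/4
(2,3)# 4/4
(3,1)# 2/2
(3,5)+ 1/1
(4,2)# 4/4
(4,3)# 3/3
(4,5)+ 1/2
(5,1)# 2/2
(5,2)# 3/3
(5,4)# 1/2
The smallest same-type fraction is 1/2 at (4,5), which reduces to 1/2. Any threshold above that leaves this agent unsatisfied.

1/2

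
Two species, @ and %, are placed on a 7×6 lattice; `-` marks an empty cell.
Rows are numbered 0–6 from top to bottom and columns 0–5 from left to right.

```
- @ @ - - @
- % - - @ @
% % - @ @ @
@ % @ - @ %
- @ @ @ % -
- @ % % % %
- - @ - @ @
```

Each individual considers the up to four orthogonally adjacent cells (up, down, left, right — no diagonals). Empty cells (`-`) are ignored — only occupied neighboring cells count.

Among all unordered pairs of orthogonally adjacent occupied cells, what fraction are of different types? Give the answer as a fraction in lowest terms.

Scan each occupied cell's neighbors to the right and below so each pair is counted once.
From row 0: 1 unlike of 3 pairs (running 1/3).
From row 1: 0 unlike of 4 pairs (running 1/7).
From row 2: 2 unlike of 7 pairs (running 3/14).
From row 3: 5 unlike of 6 pairs (running 8/20).
From row 4: 3 unlike of 7 pairs (running 11/27).
From row 5: 4 unlike of 7 pairs (running 15/34).
From row 6: 0 unlike of 1 pairs (running 15/35).
Total adjacent occupied pairs: 35; unlike-type pairs: 15.
15/35 reduces to 3/7.

3/7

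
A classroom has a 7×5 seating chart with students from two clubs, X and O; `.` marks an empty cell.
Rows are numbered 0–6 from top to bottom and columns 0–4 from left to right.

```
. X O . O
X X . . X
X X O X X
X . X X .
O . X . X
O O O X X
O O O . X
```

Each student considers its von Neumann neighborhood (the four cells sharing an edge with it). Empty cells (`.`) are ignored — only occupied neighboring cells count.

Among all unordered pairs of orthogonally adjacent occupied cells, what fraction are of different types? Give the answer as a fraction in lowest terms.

Scan each occupied cell's neighbors to the right and below so each pair is counted once.
From row 0: 2 unlike of 3 pairs (running 2/3).
From row 1: 0 unlike of 4 pairs (running 2/7).
From row 2: 3 unlike of 7 pairs (running 5/14).
From row 3: 1 unlike of 3 pairs (running 6/17).
From row 4: 1 unlike of 3 pairs (running 7/20).
From row 5: 1 unlike of 8 pairs (running 8/28).
From row 6: 0 unlike of 2 pairs (running 8/30).
Total adjacent occupied pairs: 30; unlike-type pairs: 8.
8/30 reduces to 4/15.

4/15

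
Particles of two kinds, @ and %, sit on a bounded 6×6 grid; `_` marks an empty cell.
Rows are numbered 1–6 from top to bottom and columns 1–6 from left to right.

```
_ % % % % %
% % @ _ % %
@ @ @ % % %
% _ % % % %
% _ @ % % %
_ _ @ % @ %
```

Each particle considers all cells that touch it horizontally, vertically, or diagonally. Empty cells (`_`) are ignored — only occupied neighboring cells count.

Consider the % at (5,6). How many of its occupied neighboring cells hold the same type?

4

Occupied neighbors of (5,6): (4,5)=%, (4,6)=%, (5,5)=%, (6,5)=@, (6,6)=%.
Same type (%): 4 of 5.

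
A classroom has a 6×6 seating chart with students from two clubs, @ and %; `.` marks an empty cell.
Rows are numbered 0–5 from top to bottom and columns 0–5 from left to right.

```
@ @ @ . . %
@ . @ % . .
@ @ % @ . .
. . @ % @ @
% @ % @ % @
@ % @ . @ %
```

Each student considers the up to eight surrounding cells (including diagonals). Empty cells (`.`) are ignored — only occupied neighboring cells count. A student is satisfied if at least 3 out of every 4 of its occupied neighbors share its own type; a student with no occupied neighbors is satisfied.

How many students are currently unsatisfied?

(0,0)@ 2/2 ✓
(0,1)@ 4/4 ✓
(0,2)@ 2/3 ✗
(0,5)% 0/0 ✓
(1,0)@ 4/4 ✓
(1,2)@ 4/6 ✗
(1,3)% 1/4 ✗
(2,0)@ 2/2 ✓
(2,1)@ 4/5 ✓
(2,2)% 2/6 ✗
(2,3)@ 3/6 ✗
(3,2)@ 4/7 ✗
(3,3)% 3/7 ✗
(3,4)@ 4/6 ✗
(3,5)@ 2/3 ✗
(4,0)% 1/3 ✗
(4,1)@ 3/6 ✗
(4,2)% 2/6 ✗
(4,3)@ 4/7 ✗
(4,4)% 2/7 ✗
(4,5)@ 3/5 ✗
(5,0)@ 1/3 ✗
(5,1)% 2/5 ✗
(5,2)@ 2/4 ✗
(5,4)@ 2/4 ✗
(5,5)% 1/3 ✗
Unsatisfied: (0,2), (1,2), (1,3), (2,2), (2,3), (3,2), (3,3), (3,4), (3,5), (4,0), (4,1), (4,2), (4,3), (4,4), (4,5), (5,0), (5,1), (5,2), (5,4), (5,5) — 20 in total.

20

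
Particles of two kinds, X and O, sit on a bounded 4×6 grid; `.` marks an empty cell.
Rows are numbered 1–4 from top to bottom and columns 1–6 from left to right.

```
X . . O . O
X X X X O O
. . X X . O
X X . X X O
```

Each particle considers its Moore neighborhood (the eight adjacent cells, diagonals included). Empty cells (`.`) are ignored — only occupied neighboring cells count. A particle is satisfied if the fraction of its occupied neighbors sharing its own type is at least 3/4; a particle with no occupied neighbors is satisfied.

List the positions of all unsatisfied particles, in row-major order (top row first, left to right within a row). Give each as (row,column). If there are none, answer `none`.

(1,4), (2,4), (2,5), (4,5), (4,6)

(1,1)X 2/2 ✓
(1,4)O 1/3 ✗
(1,6)O 2/2 ✓
(2,1)X 2/2 ✓
(2,2)X 4/4 ✓
(2,3)X 4/5 ✓
(2,4)X 3/5 ✗
(2,5)O 4/6 ✗
(2,6)O 3/3 ✓
(3,3)X 6/6 ✓
(3,4)X 5/6 ✓
(3,6)O 3/4 ✓
(4,1)X 1/1 ✓
(4,2)X 2/2 ✓
(4,4)X 3/3 ✓
(4,5)X 2/4 ✗
(4,6)O 1/2 ✗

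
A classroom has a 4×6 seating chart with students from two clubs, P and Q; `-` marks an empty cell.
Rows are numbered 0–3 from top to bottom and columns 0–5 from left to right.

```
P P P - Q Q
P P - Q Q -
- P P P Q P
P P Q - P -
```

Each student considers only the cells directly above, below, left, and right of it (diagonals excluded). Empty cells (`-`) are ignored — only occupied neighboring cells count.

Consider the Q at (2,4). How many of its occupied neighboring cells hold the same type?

Occupied neighbors of (2,4): (1,4)=Q, (3,4)=P, (2,3)=P, (2,5)=P.
Same type (Q): 1 of 4.

1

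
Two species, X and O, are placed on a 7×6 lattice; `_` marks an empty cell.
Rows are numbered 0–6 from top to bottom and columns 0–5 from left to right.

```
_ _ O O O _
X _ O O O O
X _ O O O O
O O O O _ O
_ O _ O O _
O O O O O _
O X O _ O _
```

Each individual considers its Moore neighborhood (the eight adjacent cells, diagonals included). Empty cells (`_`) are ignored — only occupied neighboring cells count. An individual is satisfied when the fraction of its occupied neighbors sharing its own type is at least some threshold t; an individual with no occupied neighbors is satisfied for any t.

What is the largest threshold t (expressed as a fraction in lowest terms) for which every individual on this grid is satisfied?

(0,2)O 3/3
(0,3)O 5/5
(0,4)O 4/4
(1,0)X 1/1
(1,2)O 5/5
(1,3)O 8/8
(1,4)O 7/7
(1,5)O 4/4
(2,0)X 1/3
(2,2)O 6/6
(2,3)O 7/7
(2,4)O 7/7
(2,5)O 4/4
(3,0)O 2/3
(3,1)O 4/5
(3,2)O 6/6
(3,3)O 6/6
(3,5)O 3/3
(4,1)O 6/6
(4,3)O 6/6
(4,4)O 5/5
(5,0)O 3/4
(5,1)O 5/6
(5,2)O 5/6
(5,3)O 6/6
(5,4)O 4/4
(6,0)O 2/3
(6,1)X 0/5
(6,2)O 3/4
(6,4)O 2/2
The smallest same-type fraction is 0/5 at (6,1), which reduces to 0/1. Any threshold above that leaves this individual unsatisfied.

0/1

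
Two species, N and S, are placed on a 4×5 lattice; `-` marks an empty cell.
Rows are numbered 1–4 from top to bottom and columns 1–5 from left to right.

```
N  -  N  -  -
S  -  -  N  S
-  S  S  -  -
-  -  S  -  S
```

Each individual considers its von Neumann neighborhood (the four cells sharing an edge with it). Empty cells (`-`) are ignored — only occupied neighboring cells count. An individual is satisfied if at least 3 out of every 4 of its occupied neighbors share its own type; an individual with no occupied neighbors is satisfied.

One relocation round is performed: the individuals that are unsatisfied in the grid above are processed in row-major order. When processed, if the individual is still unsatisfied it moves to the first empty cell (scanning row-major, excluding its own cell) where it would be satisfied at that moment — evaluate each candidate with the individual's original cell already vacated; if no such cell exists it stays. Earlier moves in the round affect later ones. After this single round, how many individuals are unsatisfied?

Initially unsatisfied (in order): (1,1), (2,1), (2,4), (2,5).
  (1,1) → (1,2).
  (2,1): now satisfied by earlier moves; stays.
  (2,4) → (1,4).
  (2,5): now satisfied by earlier moves; stays.
Resulting grid:
- N N N -
S - - - S
- S S - -
- - S - S
All satisfied now.

0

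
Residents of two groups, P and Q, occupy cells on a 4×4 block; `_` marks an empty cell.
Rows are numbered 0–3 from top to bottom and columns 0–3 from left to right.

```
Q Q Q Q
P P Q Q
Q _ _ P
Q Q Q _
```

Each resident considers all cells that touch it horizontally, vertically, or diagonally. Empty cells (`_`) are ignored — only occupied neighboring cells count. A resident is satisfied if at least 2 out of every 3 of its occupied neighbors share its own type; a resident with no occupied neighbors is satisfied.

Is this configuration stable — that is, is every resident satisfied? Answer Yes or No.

Row 0: (0,0)Q 1/3 not · (0,1)Q 3/5 not · (0,2)Q 4/5 satisfied · (0,3)Q 3/3 satisfied
Row 1: (1,0)P 1/4 not · (1,1)P 1/6 not · (1,2)Q 4/6 satisfied · (1,3)Q 3/4 satisfied
Row 2: (2,0)Q 2/4 not · (2,3)P 0/3 not
Row 3: (3,0)Q 2/2 satisfied · (3,1)Q 3/3 satisfied · (3,2)Q 1/2 not
For instance (0,0) has only 1/3 same-type neighbors, below 2/3.

No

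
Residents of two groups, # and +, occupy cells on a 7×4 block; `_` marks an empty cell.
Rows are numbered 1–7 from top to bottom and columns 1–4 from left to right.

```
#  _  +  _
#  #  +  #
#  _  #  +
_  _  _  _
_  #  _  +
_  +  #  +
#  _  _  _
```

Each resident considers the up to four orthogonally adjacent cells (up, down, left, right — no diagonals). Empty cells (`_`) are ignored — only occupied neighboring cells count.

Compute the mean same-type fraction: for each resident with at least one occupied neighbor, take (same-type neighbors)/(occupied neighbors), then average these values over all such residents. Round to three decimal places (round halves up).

(1,1)# 1/1
(1,3)+ 1/1
(2,1)# 3/3
(2,2)# 1/2
(2,3)+ 1/4
(2,4)# 0/2
(3,1)# 1/1
(3,3)# 0/2
(3,4)+ 0/2
(5,2)# 0/1
(5,4)+ 1/1
(6,2)+ 0/2
(6,3)# 0/2
(6,4)+ 1/2
(7,1)# — no occupied neighbors
Sum over 14 residents: 1/1 + 1/1 + 3/3 + 1/2 + 1/4 + 0/2 + 1/1 + 0/2 + 0/2 + 0/1 + 1/1 + 0/2 + 0/2 + 1/2 = 25/4; mean = 25/4 ÷ 14 = 25/56 = 0.446428… → 0.446.

0.446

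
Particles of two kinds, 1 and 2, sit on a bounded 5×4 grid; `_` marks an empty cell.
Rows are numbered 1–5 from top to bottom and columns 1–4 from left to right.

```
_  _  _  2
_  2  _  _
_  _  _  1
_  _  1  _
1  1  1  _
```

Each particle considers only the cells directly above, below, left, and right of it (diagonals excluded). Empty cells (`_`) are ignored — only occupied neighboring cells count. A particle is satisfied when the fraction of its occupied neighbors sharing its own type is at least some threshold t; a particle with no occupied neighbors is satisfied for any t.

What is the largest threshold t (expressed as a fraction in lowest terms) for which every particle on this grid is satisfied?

1/1

Row 1: (1,4)2 — no occupied neighbors
Row 2: (2,2)2 — no occupied neighbors
Row 3: (3,4)1 — no occupied neighbors
Row 4: (4,3)1 1/1
Row 5: (5,1)1 1/1 · (5,2)1 2/2 · (5,3)1 2/2
The smallest same-type fraction is 1/1 at (4,3), which reduces to 1/1. Any threshold above that leaves this particle unsatisfied.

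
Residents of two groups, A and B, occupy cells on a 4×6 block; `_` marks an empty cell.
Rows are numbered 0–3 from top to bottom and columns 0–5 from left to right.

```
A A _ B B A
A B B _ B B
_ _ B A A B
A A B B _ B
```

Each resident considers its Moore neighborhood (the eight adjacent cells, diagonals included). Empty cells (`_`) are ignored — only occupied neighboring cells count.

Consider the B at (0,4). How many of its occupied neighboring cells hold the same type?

Occupied neighbors of (0,4): (0,3)=B, (0,5)=A, (1,4)=B, (1,5)=B.
Same type (B): 3 of 4.

3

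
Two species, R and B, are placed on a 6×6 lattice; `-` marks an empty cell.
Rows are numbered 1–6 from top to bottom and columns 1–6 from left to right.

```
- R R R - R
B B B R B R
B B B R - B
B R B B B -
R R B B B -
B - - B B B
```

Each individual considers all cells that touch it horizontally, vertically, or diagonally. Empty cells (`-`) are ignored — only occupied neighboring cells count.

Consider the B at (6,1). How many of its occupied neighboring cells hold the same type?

0

Occupied neighbors of (6,1): (5,1)=R, (5,2)=R.
Same type (B): 0 of 2.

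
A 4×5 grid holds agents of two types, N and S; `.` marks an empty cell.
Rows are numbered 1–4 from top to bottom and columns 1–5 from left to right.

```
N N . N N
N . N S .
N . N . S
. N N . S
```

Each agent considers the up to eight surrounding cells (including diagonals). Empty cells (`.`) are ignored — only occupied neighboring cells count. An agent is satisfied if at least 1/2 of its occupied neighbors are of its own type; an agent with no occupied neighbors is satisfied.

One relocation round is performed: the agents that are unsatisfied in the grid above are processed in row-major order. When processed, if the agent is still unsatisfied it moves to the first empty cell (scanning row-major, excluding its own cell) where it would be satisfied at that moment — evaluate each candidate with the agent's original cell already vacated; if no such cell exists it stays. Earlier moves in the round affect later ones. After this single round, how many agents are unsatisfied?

0

Initially unsatisfied (in order): (2,4).
  (2,4) → (4,4).
Resulting grid:
N N . N N
N . N . .
N . N . S
. N N S S
All satisfied now.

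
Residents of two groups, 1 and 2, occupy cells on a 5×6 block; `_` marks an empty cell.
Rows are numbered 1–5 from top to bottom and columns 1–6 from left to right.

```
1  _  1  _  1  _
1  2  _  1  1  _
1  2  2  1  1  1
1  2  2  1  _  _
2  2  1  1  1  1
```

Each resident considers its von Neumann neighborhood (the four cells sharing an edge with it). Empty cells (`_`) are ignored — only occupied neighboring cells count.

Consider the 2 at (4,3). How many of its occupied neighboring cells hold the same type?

Occupied neighbors of (4,3): (3,3)=2, (5,3)=1, (4,2)=2, (4,4)=1.
Same type (2): 2 of 4.

2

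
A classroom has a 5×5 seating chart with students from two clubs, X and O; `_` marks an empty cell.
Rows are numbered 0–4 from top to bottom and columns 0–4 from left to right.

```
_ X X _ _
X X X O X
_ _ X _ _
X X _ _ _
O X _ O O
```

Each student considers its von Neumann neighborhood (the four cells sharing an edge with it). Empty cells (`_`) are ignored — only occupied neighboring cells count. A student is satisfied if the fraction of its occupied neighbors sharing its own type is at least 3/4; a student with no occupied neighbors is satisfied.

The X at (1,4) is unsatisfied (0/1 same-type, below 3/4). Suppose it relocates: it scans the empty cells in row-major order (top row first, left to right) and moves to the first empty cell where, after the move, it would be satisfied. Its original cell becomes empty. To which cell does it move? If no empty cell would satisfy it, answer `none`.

(0,0)

Vacating (1,4). Empty cells in order:
  (0,0): 2/2 same-type → satisfied — stop here.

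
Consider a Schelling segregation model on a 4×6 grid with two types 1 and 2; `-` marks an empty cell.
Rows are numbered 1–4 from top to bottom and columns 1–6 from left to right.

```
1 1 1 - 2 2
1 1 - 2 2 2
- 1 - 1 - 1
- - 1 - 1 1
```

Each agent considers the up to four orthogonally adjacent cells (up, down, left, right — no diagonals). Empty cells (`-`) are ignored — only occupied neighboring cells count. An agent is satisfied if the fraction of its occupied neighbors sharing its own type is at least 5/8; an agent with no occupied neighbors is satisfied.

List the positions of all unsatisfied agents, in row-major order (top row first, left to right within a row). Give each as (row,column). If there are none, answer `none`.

(2,4), (3,4), (3,6)

Row 1: (1,1)1 2/2 satisfied · (1,2)1 3/3 satisfied · (1,3)1 1/1 satisfied · (1,5)2 2/2 satisfied · (1,6)2 2/2 satisfied
Row 2: (2,1)1 2/2 satisfied · (2,2)1 3/3 satisfied · (2,4)2 1/2 not · (2,5)2 3/3 satisfied · (2,6)2 2/3 satisfied
Row 3: (3,2)1 1/1 satisfied · (3,4)1 0/1 not · (3,6)1 1/2 not
Row 4: (4,3)1 0/0 satisfied · (4,5)1 1/1 satisfied · (4,6)1 2/2 satisfied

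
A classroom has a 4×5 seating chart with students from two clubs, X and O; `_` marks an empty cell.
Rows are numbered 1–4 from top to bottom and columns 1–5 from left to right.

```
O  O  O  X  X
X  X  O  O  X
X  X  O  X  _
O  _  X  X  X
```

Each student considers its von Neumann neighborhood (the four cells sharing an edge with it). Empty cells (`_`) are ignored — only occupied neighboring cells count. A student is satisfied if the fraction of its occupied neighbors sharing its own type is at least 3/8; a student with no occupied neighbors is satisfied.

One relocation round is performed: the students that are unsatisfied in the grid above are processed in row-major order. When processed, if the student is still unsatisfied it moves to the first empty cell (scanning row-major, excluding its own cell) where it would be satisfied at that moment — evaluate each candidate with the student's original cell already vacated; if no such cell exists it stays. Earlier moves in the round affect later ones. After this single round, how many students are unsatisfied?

Initially unsatisfied (in order): (1,4), (2,4), (3,3), (3,4), (4,1).
  (1,4) → (3,5).
  (2,4) → (1,4).
  (3,3) → (2,4).
  (3,4): now satisfied by earlier moves; stays.
  (4,1): no empty cell satisfies it; stays.
Resulting grid:
O O O O X
X X O O X
X X _ X X
O _ X X X
Unsatisfied now: (4,1).

1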